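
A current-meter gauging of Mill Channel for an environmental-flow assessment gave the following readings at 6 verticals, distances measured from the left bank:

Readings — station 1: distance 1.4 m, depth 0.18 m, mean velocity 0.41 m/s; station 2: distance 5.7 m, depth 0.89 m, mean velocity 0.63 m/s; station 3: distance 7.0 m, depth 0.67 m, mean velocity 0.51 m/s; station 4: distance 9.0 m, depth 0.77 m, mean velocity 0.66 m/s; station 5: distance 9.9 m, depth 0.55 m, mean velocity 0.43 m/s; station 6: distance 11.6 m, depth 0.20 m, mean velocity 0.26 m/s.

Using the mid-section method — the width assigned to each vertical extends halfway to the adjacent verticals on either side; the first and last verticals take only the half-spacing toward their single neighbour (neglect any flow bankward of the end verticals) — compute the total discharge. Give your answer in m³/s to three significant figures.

3.38 m³/s

w_1 = (5.7 − 1.4)/2 = 2.15 m; q_1 = 0.41 × 0.18 × 2.15 = 0.1587 m³/s
w_2 = (7.0 − 1.4)/2 = 2.8 m; q_2 = 0.63 × 0.89 × 2.8 = 1.570 m³/s
w_3 = (9.0 − 5.7)/2 = 1.65 m; q_3 = 0.51 × 0.67 × 1.65 = 0.5638 m³/s
w_4 = (9.9 − 7.0)/2 = 1.45 m; q_4 = 0.66 × 0.77 × 1.45 = 0.7369 m³/s
w_5 = (11.6 − 9.0)/2 = 1.3 m; q_5 = 0.43 × 0.55 × 1.3 = 0.3075 m³/s
w_6 = (11.6 − 9.9)/2 = 0.85 m; q_6 = 0.26 × 0.20 × 0.85 = 0.04420 m³/s
Q = Σ qᵢ = 3.381 m³/s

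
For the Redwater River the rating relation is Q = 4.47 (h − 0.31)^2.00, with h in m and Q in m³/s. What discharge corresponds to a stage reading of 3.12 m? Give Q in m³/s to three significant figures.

Q = 4.47 × (3.12 − 0.31)^2.00 = 4.47 × 2.81^2.00 = 35.30 m³/s

35.3 m³/s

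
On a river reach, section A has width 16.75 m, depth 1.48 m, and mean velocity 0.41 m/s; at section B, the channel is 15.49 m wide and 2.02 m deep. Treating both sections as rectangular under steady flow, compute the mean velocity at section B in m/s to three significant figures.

Q = A₁V₁ = (16.75×1.48) × 0.41 = 10.16 m³/s
A₂ = 15.49 × 2.02 = 31.29 m²
V₂ = Q/A₂ = 10.16/31.29 = 0.3248 m/s

0.325 m/s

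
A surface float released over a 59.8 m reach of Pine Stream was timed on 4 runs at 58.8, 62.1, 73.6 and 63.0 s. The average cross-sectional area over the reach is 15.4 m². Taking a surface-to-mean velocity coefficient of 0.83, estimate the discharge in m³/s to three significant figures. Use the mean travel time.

t̄ = (58.8 + 62.1 + 73.6 + 63.0) / 4 = 64.375 s
v_surface = L / t̄ = 59.8 / 64.375 = 0.9289 m/s
v_mean = 0.83 × 0.9289 = 0.7710 m/s
Q = A × v_mean = 15.4 × 0.7710 = 11.87 m³/s

11.9 m³/s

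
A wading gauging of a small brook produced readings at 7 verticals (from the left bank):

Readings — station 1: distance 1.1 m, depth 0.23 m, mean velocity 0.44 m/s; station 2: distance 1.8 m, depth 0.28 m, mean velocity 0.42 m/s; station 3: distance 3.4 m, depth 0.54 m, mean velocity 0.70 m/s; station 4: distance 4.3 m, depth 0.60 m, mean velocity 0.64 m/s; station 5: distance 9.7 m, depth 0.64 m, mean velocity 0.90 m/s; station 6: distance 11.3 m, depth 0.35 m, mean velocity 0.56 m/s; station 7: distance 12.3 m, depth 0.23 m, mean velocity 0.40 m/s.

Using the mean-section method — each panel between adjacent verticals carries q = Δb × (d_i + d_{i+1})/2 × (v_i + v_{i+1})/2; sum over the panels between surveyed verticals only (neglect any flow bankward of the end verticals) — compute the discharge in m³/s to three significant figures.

Panel 1-2: Δb = 0.7 m, d̄ = (0.23+0.28)/2 = 0.255, v̄ = (0.44+0.42)/2 = 0.43 → q = 0.7×0.255×0.43 = 0.07676 m³/s
Panel 2-3: Δb = 1.6 m, d̄ = (0.28+0.54)/2 = 0.41, v̄ = (0.42+0.70)/2 = 0.56 → q = 1.6×0.41×0.56 = 0.3674 m³/s
Panel 3-4: Δb = 0.9 m, d̄ = (0.54+0.60)/2 = 0.57, v̄ = (0.70+0.64)/2 = 0.67 → q = 0.9×0.57×0.67 = 0.3437 m³/s
Panel 4-5: Δb = 5.4 m, d̄ = (0.60+0.64)/2 = 0.62, v̄ = (0.64+0.90)/2 = 0.77 → q = 5.4×0.62×0.77 = 2.578 m³/s
Panel 5-6: Δb = 1.6 m, d̄ = (0.64+0.35)/2 = 0.495, v̄ = (0.90+0.56)/2 = 0.73 → q = 1.6×0.495×0.73 = 0.5782 m³/s
Panel 6-7: Δb = 1 m, d̄ = (0.35+0.23)/2 = 0.29, v̄ = (0.56+0.40)/2 = 0.48 → q = 1×0.29×0.48 = 0.1392 m³/s
Q = Σ q = 4.083 m³/s

4.08 m³/s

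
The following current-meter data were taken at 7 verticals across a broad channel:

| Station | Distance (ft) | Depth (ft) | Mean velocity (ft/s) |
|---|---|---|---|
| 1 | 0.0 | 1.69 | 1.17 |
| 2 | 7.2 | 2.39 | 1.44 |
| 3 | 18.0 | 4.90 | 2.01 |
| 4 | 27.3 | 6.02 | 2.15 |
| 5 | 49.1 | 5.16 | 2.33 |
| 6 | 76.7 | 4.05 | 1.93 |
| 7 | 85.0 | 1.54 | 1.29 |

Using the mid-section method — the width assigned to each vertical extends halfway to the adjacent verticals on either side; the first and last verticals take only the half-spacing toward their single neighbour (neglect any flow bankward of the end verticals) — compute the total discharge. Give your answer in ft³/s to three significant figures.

w_1 = (7.2 − 0.0)/2 = 3.6 ft; q_1 = 1.17 × 1.69 × 3.6 = 7.118 ft³/s
w_2 = (18.0 − 0.0)/2 = 9 ft; q_2 = 1.44 × 2.39 × 9 = 30.97 ft³/s
w_3 = (27.3 − 7.2)/2 = 10.05 ft; q_3 = 2.01 × 4.90 × 10.05 = 98.98 ft³/s
w_4 = (49.1 − 18.0)/2 = 15.55 ft; q_4 = 2.15 × 6.02 × 15.55 = 201.3 ft³/s
w_5 = (76.7 − 27.3)/2 = 24.7 ft; q_5 = 2.33 × 5.16 × 24.7 = 297.0 ft³/s
w_6 = (85.0 − 49.1)/2 = 17.95 ft; q_6 = 1.93 × 4.05 × 17.95 = 140.3 ft³/s
w_7 = (85.0 − 76.7)/2 = 4.15 ft; q_7 = 1.29 × 1.54 × 4.15 = 8.244 ft³/s
Q = Σ qᵢ = 783.9 ft³/s

784 ft³/s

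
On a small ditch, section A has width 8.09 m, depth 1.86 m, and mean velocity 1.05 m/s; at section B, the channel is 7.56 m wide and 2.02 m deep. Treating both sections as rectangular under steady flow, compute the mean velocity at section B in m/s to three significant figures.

1.03 m/s

Q = A₁V₁ = (8.09×1.86) × 1.05 = 15.80 m³/s
A₂ = 7.56 × 2.02 = 15.27 m²
V₂ = Q/A₂ = 15.80/15.27 = 1.035 m/s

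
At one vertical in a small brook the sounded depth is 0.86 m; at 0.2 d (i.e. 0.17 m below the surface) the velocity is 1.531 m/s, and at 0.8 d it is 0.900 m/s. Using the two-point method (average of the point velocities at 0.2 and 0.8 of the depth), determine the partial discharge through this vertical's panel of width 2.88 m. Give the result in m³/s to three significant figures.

3.01 m³/s

v̄ = (1.531 + 0.900) / 2 = 1.216 m/s
q = v̄ × d × w = 1.216 × 0.86 × 2.88 = 3.011 m³/s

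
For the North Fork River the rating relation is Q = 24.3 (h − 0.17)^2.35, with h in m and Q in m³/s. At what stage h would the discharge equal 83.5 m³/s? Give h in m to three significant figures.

h − h₀ = (Q/C)^(1/b) = (83.5/24.3)^(1/2.35) = 1.691 m
h = 0.17 + 1.691 = 1.861 m

1.86 m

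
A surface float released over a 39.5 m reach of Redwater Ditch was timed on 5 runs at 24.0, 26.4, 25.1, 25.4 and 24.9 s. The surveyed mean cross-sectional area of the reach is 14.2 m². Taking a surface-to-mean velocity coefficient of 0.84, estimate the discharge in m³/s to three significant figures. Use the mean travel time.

18.7 m³/s

t̄ = (24.0 + 26.4 + 25.1 + 25.4 + 24.9) / 5 = 25.16 s
v_surface = L / t̄ = 39.5 / 25.16 = 1.570 m/s
v_mean = 0.84 × 1.570 = 1.319 m/s
Q = A × v_mean = 14.2 × 1.319 = 18.73 m³/s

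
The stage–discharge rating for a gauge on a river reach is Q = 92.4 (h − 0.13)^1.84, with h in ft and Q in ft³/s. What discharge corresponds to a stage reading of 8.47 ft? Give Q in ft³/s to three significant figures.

4580 ft³/s

Q = 92.4 × (8.47 − 0.13)^1.84 = 92.4 × 8.34^1.84 = 4577 ft³/s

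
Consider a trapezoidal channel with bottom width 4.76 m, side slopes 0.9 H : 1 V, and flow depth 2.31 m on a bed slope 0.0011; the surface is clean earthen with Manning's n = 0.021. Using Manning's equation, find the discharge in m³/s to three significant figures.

A = (b + z·y)·y = (4.76 + 0.9×2.31)×2.31 = 15.80 m²
P = b + 2y√(1+z²) = 4.76 + 2×2.31×√(1+0.9²) = 10.98 m
R = A/P = 15.80/10.98 = 1.439 m
Q = (1/n)·A·R^(2/3)·S^(1/2) = (1/0.021) × 15.80 × 1.439^(2/3) × 0.0011^(1/2) = 31.81 m³/s

31.8 m³/s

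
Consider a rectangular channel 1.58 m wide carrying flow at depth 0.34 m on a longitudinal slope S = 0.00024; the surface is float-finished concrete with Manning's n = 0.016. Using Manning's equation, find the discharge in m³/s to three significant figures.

0.200 m³/s

A = b·y = 1.58 × 0.34 = 0.5372 m²
P = b + 2y = 1.58 + 2×0.34 = 2.260 m
R = A/P = 0.5372/2.260 = 0.2377 m
Q = (1/n)·A·R^(2/3)·S^(1/2) = (1/0.016) × 0.5372 × 0.2377^(2/3) × 0.00024^(1/2) = 0.1996 m³/s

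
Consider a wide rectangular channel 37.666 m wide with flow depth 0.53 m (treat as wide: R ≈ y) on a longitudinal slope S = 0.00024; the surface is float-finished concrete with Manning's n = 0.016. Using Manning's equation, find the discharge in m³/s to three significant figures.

A = b·y = 37.666 × 0.53 = 19.96 m²
Wide channel: R ≈ y = 0.53 m
Q = (1/n)·A·R^(2/3)·S^(1/2) = (1/0.016) × 19.96 × 0.5300^(2/3) × 0.00024^(1/2) = 12.66 m³/s

12.7 m³/s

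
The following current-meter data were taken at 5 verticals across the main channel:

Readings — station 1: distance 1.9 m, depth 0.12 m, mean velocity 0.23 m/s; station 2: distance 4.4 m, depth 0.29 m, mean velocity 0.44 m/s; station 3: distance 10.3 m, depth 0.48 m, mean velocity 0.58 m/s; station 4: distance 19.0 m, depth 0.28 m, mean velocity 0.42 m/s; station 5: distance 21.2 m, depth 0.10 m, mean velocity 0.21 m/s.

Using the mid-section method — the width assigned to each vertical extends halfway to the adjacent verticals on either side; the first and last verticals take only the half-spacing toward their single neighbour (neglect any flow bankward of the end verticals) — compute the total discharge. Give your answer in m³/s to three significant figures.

3.27 m³/s

w_1 = (4.4 − 1.9)/2 = 1.25 m; q_1 = 0.23 × 0.12 × 1.25 = 0.03450 m³/s
w_2 = (10.3 − 1.9)/2 = 4.2 m; q_2 = 0.44 × 0.29 × 4.2 = 0.5359 m³/s
w_3 = (19.0 − 4.4)/2 = 7.3 m; q_3 = 0.58 × 0.48 × 7.3 = 2.032 m³/s
w_4 = (21.2 − 10.3)/2 = 5.45 m; q_4 = 0.42 × 0.28 × 5.45 = 0.6409 m³/s
w_5 = (21.2 − 19.0)/2 = 1.1 m; q_5 = 0.21 × 0.10 × 1.1 = 0.02310 m³/s
Q = Σ qᵢ = 3.267 m³/s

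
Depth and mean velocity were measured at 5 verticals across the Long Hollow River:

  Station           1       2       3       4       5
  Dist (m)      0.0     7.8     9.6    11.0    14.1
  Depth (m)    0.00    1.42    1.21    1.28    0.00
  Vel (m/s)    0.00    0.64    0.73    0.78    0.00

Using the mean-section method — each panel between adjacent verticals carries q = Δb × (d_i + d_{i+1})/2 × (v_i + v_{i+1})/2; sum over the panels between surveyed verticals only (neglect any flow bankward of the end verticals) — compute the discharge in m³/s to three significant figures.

Panel 1-2: Δb = 7.8 m, d̄ = (0.00+1.42)/2 = 0.71, v̄ = (0.00+0.64)/2 = 0.32 → q = 7.8×0.71×0.32 = 1.772 m³/s
Panel 2-3: Δb = 1.8 m, d̄ = (1.42+1.21)/2 = 1.315, v̄ = (0.64+0.73)/2 = 0.685 → q = 1.8×1.315×0.685 = 1.621 m³/s
Panel 3-4: Δb = 1.4 m, d̄ = (1.21+1.28)/2 = 1.245, v̄ = (0.73+0.78)/2 = 0.755 → q = 1.4×1.245×0.755 = 1.316 m³/s
Panel 4-5: Δb = 3.1 m, d̄ = (1.28+0.00)/2 = 0.64, v̄ = (0.78+0.00)/2 = 0.39 → q = 3.1×0.64×0.39 = 0.7738 m³/s
Q = Σ q = 5.483 m³/s

5.48 m³/s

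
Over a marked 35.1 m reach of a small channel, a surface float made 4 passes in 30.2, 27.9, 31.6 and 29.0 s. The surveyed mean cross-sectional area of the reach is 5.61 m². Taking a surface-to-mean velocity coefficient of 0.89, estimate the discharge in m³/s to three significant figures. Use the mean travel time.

t̄ = (30.2 + 27.9 + 31.6 + 29.0) / 4 = 29.675 s
v_surface = L / t̄ = 35.1 / 29.675 = 1.183 m/s
v_mean = 0.89 × 1.183 = 1.053 m/s
Q = A × v_mean = 5.61 × 1.053 = 5.906 m³/s

5.91 m³/s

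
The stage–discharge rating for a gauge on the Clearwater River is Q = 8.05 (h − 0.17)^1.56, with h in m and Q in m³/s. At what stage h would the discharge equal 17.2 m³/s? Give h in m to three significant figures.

1.80 m

h − h₀ = (Q/C)^(1/b) = (17.2/8.05)^(1/1.56) = 1.627 m
h = 0.17 + 1.627 = 1.797 m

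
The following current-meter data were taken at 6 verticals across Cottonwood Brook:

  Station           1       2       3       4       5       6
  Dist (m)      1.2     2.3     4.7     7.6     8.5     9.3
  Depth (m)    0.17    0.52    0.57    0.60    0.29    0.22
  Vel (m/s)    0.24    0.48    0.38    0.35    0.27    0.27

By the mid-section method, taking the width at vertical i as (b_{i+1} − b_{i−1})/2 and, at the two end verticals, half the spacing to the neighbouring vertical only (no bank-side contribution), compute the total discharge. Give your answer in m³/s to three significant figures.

w_1 = (2.3 − 1.2)/2 = 0.55 m; q_1 = 0.24 × 0.17 × 0.55 = 0.02244 m³/s
w_2 = (4.7 − 1.2)/2 = 1.75 m; q_2 = 0.48 × 0.52 × 1.75 = 0.4368 m³/s
w_3 = (7.6 − 2.3)/2 = 2.65 m; q_3 = 0.38 × 0.57 × 2.65 = 0.5740 m³/s
w_4 = (8.5 − 4.7)/2 = 1.9 m; q_4 = 0.35 × 0.60 × 1.9 = 0.3990 m³/s
w_5 = (9.3 − 7.6)/2 = 0.85 m; q_5 = 0.27 × 0.29 × 0.85 = 0.06656 m³/s
w_6 = (9.3 − 8.5)/2 = 0.4 m; q_6 = 0.27 × 0.22 × 0.4 = 0.02376 m³/s
Q = Σ qᵢ = 1.523 m³/s

1.52 m³/s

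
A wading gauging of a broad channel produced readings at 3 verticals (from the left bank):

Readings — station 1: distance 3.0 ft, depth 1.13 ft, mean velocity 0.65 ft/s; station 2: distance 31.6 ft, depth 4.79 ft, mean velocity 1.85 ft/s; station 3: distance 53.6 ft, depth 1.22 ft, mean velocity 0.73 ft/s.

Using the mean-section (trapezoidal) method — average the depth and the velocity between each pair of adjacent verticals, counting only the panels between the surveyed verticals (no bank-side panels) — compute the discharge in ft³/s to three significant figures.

191 ft³/s

Panel 1-2: Δb = 28.6 ft, d̄ = (1.13+4.79)/2 = 2.96, v̄ = (0.65+1.85)/2 = 1.25 → q = 28.6×2.96×1.25 = 105.8 ft³/s
Panel 2-3: Δb = 22 ft, d̄ = (4.79+1.22)/2 = 3.005, v̄ = (1.85+0.73)/2 = 1.29 → q = 22×3.005×1.29 = 85.28 ft³/s
Q = Σ q = 191.1 ft³/s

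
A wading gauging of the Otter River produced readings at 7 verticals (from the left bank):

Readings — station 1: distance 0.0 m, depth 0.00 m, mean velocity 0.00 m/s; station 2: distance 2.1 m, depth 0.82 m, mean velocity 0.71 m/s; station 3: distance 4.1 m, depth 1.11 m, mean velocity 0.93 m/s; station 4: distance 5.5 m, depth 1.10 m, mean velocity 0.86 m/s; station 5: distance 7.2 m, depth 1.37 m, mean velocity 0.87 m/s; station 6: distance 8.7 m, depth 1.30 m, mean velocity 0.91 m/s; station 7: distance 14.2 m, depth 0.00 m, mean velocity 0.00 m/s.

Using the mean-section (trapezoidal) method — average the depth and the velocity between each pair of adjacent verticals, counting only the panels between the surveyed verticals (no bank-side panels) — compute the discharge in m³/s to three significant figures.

8.50 m³/s

Panel 1-2: Δb = 2.1 m, d̄ = (0.00+0.82)/2 = 0.41, v̄ = (0.00+0.71)/2 = 0.355 → q = 2.1×0.41×0.355 = 0.3057 m³/s
Panel 2-3: Δb = 2 m, d̄ = (0.82+1.11)/2 = 0.965, v̄ = (0.71+0.93)/2 = 0.82 → q = 2×0.965×0.82 = 1.583 m³/s
Panel 3-4: Δb = 1.4 m, d̄ = (1.11+1.10)/2 = 1.105, v̄ = (0.93+0.86)/2 = 0.895 → q = 1.4×1.105×0.895 = 1.385 m³/s
Panel 4-5: Δb = 1.7 m, d̄ = (1.10+1.37)/2 = 1.235, v̄ = (0.86+0.87)/2 = 0.865 → q = 1.7×1.235×0.865 = 1.816 m³/s
Panel 5-6: Δb = 1.5 m, d̄ = (1.37+1.30)/2 = 1.335, v̄ = (0.87+0.91)/2 = 0.89 → q = 1.5×1.335×0.89 = 1.782 m³/s
Panel 6-7: Δb = 5.5 m, d̄ = (1.30+0.00)/2 = 0.65, v̄ = (0.91+0.00)/2 = 0.455 → q = 5.5×0.65×0.455 = 1.627 m³/s
Q = Σ q = 8.498 m³/s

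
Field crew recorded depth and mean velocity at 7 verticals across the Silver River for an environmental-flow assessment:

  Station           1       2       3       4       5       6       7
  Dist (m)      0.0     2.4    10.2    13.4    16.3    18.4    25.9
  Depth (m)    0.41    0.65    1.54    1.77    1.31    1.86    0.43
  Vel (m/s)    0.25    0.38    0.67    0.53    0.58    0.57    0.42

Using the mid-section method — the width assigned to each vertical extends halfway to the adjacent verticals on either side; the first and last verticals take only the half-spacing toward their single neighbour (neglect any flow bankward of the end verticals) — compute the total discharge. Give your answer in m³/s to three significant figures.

w_1 = (2.4 − 0.0)/2 = 1.2 m; q_1 = 0.25 × 0.41 × 1.2 = 0.1230 m³/s
w_2 = (10.2 − 0.0)/2 = 5.1 m; q_2 = 0.38 × 0.65 × 5.1 = 1.260 m³/s
w_3 = (13.4 − 2.4)/2 = 5.5 m; q_3 = 0.67 × 1.54 × 5.5 = 5.675 m³/s
w_4 = (16.3 − 10.2)/2 = 3.05 m; q_4 = 0.53 × 1.77 × 3.05 = 2.861 m³/s
w_5 = (18.4 − 13.4)/2 = 2.5 m; q_5 = 0.58 × 1.31 × 2.5 = 1.900 m³/s
w_6 = (25.9 − 16.3)/2 = 4.8 m; q_6 = 0.57 × 1.86 × 4.8 = 5.089 m³/s
w_7 = (25.9 − 18.4)/2 = 3.75 m; q_7 = 0.42 × 0.43 × 3.75 = 0.6773 m³/s
Q = Σ qᵢ = 17.58 m³/s

17.6 m³/s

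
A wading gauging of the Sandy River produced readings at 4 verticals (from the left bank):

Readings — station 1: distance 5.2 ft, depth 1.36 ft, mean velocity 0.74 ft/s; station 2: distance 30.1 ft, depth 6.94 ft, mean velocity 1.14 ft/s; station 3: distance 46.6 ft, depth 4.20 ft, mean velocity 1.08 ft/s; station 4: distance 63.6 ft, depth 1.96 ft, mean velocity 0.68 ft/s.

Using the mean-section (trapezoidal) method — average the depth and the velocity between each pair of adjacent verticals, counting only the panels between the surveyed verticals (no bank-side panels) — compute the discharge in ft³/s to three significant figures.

245 ft³/s

Panel 1-2: Δb = 24.9 ft, d̄ = (1.36+6.94)/2 = 4.15, v̄ = (0.74+1.14)/2 = 0.94 → q = 24.9×4.15×0.94 = 97.13 ft³/s
Panel 2-3: Δb = 16.5 ft, d̄ = (6.94+4.20)/2 = 5.57, v̄ = (1.14+1.08)/2 = 1.11 → q = 16.5×5.57×1.11 = 102.0 ft³/s
Panel 3-4: Δb = 17 ft, d̄ = (4.20+1.96)/2 = 3.08, v̄ = (1.08+0.68)/2 = 0.88 → q = 17×3.08×0.88 = 46.08 ft³/s
Q = Σ q = 245.2 ft³/s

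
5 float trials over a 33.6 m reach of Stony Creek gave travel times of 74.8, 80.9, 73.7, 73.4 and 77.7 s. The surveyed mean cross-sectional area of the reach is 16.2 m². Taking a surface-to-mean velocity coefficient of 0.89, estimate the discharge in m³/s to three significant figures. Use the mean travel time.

6.37 m³/s

t̄ = (74.8 + 80.9 + 73.7 + 73.4 + 77.7) / 5 = 76.1 s
v_surface = L / t̄ = 33.6 / 76.1 = 0.4415 m/s
v_mean = 0.89 × 0.4415 = 0.3930 m/s
Q = A × v_mean = 16.2 × 0.3930 = 6.366 m³/s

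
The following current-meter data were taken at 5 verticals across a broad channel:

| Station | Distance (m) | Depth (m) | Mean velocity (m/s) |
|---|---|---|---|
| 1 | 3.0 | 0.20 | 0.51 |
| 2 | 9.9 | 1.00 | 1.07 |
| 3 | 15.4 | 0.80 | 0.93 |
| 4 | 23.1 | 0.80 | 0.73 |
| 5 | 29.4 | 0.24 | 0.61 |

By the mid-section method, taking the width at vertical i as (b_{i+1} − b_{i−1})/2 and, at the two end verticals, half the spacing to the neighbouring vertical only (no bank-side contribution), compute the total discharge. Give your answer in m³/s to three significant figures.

16.4 m³/s

w_1 = (9.9 − 3.0)/2 = 3.45 m; q_1 = 0.51 × 0.20 × 3.45 = 0.3519 m³/s
w_2 = (15.4 − 3.0)/2 = 6.2 m; q_2 = 1.07 × 1.00 × 6.2 = 6.634 m³/s
w_3 = (23.1 − 9.9)/2 = 6.6 m; q_3 = 0.93 × 0.80 × 6.6 = 4.910 m³/s
w_4 = (29.4 − 15.4)/2 = 7 m; q_4 = 0.73 × 0.80 × 7 = 4.088 m³/s
w_5 = (29.4 − 23.1)/2 = 3.15 m; q_5 = 0.61 × 0.24 × 3.15 = 0.4612 m³/s
Q = Σ qᵢ = 16.45 m³/s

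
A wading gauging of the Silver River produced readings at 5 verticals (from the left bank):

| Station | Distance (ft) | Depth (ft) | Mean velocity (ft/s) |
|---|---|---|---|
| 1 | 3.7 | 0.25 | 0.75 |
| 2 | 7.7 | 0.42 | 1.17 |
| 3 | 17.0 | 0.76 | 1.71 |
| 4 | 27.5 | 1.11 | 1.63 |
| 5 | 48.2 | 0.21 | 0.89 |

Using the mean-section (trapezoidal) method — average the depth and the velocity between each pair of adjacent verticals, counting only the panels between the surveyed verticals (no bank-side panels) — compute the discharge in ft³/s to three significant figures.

42.8 ft³/s

Panel 1-2: Δb = 4 ft, d̄ = (0.25+0.42)/2 = 0.335, v̄ = (0.75+1.17)/2 = 0.96 → q = 4×0.335×0.96 = 1.286 ft³/s
Panel 2-3: Δb = 9.3 ft, d̄ = (0.42+0.76)/2 = 0.59, v̄ = (1.17+1.71)/2 = 1.44 → q = 9.3×0.59×1.44 = 7.901 ft³/s
Panel 3-4: Δb = 10.5 ft, d̄ = (0.76+1.11)/2 = 0.935, v̄ = (1.71+1.63)/2 = 1.67 → q = 10.5×0.935×1.67 = 16.40 ft³/s
Panel 4-5: Δb = 20.7 ft, d̄ = (1.11+0.21)/2 = 0.66, v̄ = (1.63+0.89)/2 = 1.26 → q = 20.7×0.66×1.26 = 17.21 ft³/s
Q = Σ q = 42.80 ft³/s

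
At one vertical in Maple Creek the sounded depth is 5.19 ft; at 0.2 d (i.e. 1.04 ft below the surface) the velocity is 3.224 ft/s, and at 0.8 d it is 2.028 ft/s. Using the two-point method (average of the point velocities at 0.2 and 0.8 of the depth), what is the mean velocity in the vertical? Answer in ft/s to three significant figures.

2.63 ft/s

v̄ = (3.224 + 2.028) / 2 = 2.626 ft/s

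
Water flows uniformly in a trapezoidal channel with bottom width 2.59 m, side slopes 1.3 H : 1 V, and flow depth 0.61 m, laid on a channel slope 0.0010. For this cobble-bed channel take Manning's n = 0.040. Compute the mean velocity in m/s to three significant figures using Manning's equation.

0.464 m/s

A = (b + z·y)·y = (2.59 + 1.3×0.61)×0.61 = 2.064 m²
P = b + 2y√(1+z²) = 2.59 + 2×0.61×√(1+1.3²) = 4.591 m
R = A/P = 2.064/4.591 = 0.4495 m
Q = (1/n)·A·R^(2/3)·S^(1/2) = (1/0.040) × 2.064 × 0.4495^(2/3) × 0.0010^(1/2) = 0.9573 m³/s
V = Q/A = 0.9573/2.064 = 0.4639 m/s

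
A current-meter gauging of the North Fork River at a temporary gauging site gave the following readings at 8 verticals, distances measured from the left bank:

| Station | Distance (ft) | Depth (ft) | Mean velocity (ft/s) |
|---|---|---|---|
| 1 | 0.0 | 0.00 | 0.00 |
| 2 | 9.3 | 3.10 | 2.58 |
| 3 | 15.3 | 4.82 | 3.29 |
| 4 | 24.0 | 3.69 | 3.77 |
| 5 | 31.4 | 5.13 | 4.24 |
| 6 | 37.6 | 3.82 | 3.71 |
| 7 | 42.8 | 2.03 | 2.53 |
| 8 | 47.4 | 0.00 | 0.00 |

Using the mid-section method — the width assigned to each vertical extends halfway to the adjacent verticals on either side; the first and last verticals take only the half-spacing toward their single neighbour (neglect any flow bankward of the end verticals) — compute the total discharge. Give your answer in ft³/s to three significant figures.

w_2 = (15.3 − 0.0)/2 = 7.65 ft; q_2 = 2.58 × 3.10 × 7.65 = 61.18 ft³/s
w_3 = (24.0 − 9.3)/2 = 7.35 ft; q_3 = 3.29 × 4.82 × 7.35 = 116.6 ft³/s
w_4 = (31.4 − 15.3)/2 = 8.05 ft; q_4 = 3.77 × 3.69 × 8.05 = 112.0 ft³/s
w_5 = (37.6 − 24.0)/2 = 6.8 ft; q_5 = 4.24 × 5.13 × 6.8 = 147.9 ft³/s
w_6 = (42.8 − 31.4)/2 = 5.7 ft; q_6 = 3.71 × 3.82 × 5.7 = 80.78 ft³/s
w_7 = (47.4 − 37.6)/2 = 4.9 ft; q_7 = 2.53 × 2.03 × 4.9 = 25.17 ft³/s
Stations 1, 8 contribute zero (depth or velocity is 0).
Q = Σ qᵢ = 543.6 ft³/s

544 ft³/s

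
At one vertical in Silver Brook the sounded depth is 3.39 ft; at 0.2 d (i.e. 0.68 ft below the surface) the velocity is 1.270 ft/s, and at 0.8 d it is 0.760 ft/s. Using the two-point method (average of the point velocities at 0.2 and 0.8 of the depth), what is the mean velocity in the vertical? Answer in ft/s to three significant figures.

1.02 ft/s

v̄ = (1.270 + 0.760) / 2 = 1.015 ft/s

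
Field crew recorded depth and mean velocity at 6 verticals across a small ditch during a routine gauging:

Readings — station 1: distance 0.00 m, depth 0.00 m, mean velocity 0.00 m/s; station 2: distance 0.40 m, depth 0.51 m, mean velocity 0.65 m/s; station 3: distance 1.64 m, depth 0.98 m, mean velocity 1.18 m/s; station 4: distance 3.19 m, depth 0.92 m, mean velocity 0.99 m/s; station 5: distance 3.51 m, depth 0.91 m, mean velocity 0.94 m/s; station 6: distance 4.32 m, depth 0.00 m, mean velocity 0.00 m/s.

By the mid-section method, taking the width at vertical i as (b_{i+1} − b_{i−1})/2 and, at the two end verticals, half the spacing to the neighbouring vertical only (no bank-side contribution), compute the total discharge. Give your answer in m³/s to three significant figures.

3.22 m³/s

w_2 = (1.64 − 0.00)/2 = 0.82 m; q_2 = 0.65 × 0.51 × 0.82 = 0.2718 m³/s
w_3 = (3.19 − 0.40)/2 = 1.395 m; q_3 = 1.18 × 0.98 × 1.395 = 1.613 m³/s
w_4 = (3.51 − 1.64)/2 = 0.935 m; q_4 = 0.99 × 0.92 × 0.935 = 0.8516 m³/s
w_5 = (4.32 − 3.19)/2 = 0.565 m; q_5 = 0.94 × 0.91 × 0.565 = 0.4833 m³/s
Stations 1, 6 contribute zero (depth or velocity is 0).
Q = Σ qᵢ = 3.220 m³/s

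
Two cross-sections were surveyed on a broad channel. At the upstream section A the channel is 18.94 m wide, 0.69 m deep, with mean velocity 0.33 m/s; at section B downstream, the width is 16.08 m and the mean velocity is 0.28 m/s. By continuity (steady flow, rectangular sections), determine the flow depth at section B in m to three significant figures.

Q = A₁V₁ = (18.94×0.69) × 0.33 = 4.313 m³/s
d₂ = Q/(b₂ V₂) = 4.313/(16.08×0.28) = 0.9579 m

0.958 m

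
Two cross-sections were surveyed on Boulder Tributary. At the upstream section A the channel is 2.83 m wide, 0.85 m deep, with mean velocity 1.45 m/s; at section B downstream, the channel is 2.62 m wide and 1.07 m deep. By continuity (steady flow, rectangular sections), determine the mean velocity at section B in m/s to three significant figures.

1.24 m/s

Q = A₁V₁ = (2.83×0.85) × 1.45 = 3.488 m³/s
A₂ = 2.62 × 1.07 = 2.803 m²
V₂ = Q/A₂ = 3.488/2.803 = 1.244 m/s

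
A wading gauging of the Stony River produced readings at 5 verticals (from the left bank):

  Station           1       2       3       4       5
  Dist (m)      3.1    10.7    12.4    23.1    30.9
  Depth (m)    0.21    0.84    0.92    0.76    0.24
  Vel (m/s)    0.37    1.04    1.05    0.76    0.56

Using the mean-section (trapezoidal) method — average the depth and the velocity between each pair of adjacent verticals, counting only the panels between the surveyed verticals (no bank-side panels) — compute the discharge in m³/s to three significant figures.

Panel 1-2: Δb = 7.6 m, d̄ = (0.21+0.84)/2 = 0.525, v̄ = (0.37+1.04)/2 = 0.705 → q = 7.6×0.525×0.705 = 2.813 m³/s
Panel 2-3: Δb = 1.7 m, d̄ = (0.84+0.92)/2 = 0.88, v̄ = (1.04+1.05)/2 = 1.045 → q = 1.7×0.88×1.045 = 1.563 m³/s
Panel 3-4: Δb = 10.7 m, d̄ = (0.92+0.76)/2 = 0.84, v̄ = (1.05+0.76)/2 = 0.905 → q = 10.7×0.84×0.905 = 8.134 m³/s
Panel 4-5: Δb = 7.8 m, d̄ = (0.76+0.24)/2 = 0.5, v̄ = (0.76+0.56)/2 = 0.66 → q = 7.8×0.5×0.66 = 2.574 m³/s
Q = Σ q = 15.08 m³/s

15.1 m³/s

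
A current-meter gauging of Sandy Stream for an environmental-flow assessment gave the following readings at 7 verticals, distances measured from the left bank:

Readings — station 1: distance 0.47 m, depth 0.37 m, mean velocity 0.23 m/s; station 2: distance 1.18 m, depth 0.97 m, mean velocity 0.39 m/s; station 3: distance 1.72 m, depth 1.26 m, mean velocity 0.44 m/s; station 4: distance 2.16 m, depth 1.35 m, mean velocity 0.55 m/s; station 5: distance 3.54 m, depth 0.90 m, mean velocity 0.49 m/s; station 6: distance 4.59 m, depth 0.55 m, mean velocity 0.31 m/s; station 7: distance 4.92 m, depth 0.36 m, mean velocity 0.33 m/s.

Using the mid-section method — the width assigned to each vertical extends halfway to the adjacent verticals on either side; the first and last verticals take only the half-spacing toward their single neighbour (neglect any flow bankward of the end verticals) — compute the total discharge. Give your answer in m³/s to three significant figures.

1.89 m³/s

w_1 = (1.18 − 0.47)/2 = 0.355 m; q_1 = 0.23 × 0.37 × 0.355 = 0.03021 m³/s
w_2 = (1.72 − 0.47)/2 = 0.625 m; q_2 = 0.39 × 0.97 × 0.625 = 0.2364 m³/s
w_3 = (2.16 − 1.18)/2 = 0.49 m; q_3 = 0.44 × 1.26 × 0.49 = 0.2717 m³/s
w_4 = (3.54 − 1.72)/2 = 0.91 m; q_4 = 0.55 × 1.35 × 0.91 = 0.6757 m³/s
w_5 = (4.59 − 2.16)/2 = 1.215 m; q_5 = 0.49 × 0.90 × 1.215 = 0.5358 m³/s
w_6 = (4.92 − 3.54)/2 = 0.69 m; q_6 = 0.31 × 0.55 × 0.69 = 0.1176 m³/s
w_7 = (4.92 − 4.59)/2 = 0.165 m; q_7 = 0.33 × 0.36 × 0.165 = 0.01960 m³/s
Q = Σ qᵢ = 1.887 m³/s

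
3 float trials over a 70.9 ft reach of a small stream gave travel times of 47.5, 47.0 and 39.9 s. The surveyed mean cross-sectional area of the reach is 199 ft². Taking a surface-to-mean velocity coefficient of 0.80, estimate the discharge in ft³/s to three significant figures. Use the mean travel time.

t̄ = (47.5 + 47.0 + 39.9) / 3 = 44.8 s
v_surface = L / t̄ = 70.9 / 44.8 = 1.583 ft/s
v_mean = 0.80 × 1.583 = 1.266 ft/s
Q = A × v_mean = 199 × 1.266 = 251.9 ft³/s

252 ft³/s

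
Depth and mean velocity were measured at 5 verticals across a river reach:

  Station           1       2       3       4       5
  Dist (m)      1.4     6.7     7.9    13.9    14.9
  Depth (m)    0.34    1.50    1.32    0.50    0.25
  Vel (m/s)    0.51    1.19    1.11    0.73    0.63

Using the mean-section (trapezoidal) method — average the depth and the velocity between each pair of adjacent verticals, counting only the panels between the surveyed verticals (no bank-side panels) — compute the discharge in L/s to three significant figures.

Panel 1-2: Δb = 5.3 m, d̄ = (0.34+1.50)/2 = 0.92, v̄ = (0.51+1.19)/2 = 0.85 → q = 5.3×0.92×0.85 = 4.145 m³/s
Panel 2-3: Δb = 1.2 m, d̄ = (1.50+1.32)/2 = 1.41, v̄ = (1.19+1.11)/2 = 1.15 → q = 1.2×1.41×1.15 = 1.946 m³/s
Panel 3-4: Δb = 6 m, d̄ = (1.32+0.50)/2 = 0.91, v̄ = (1.11+0.73)/2 = 0.92 → q = 6×0.91×0.92 = 5.023 m³/s
Panel 4-5: Δb = 1 m, d̄ = (0.50+0.25)/2 = 0.375, v̄ = (0.73+0.63)/2 = 0.68 → q = 1×0.375×0.68 = 0.2550 m³/s
Q = Σ q = 11.37 m³/s
= 11.37 × 1000 = 11370 L/s

11400 L/s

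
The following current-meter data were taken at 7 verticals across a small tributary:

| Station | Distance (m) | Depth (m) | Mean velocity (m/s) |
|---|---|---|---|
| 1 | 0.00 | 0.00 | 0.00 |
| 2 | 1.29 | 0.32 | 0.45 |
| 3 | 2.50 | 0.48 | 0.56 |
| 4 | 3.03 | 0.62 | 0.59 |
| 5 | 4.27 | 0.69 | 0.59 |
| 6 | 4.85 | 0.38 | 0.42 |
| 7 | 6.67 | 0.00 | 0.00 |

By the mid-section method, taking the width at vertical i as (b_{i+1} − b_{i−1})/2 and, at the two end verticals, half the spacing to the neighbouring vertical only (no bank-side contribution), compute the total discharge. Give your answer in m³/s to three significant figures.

w_2 = (2.50 − 0.00)/2 = 1.25 m; q_2 = 0.45 × 0.32 × 1.25 = 0.1800 m³/s
w_3 = (3.03 − 1.29)/2 = 0.87 m; q_3 = 0.56 × 0.48 × 0.87 = 0.2339 m³/s
w_4 = (4.27 − 2.50)/2 = 0.885 m; q_4 = 0.59 × 0.62 × 0.885 = 0.3237 m³/s
w_5 = (4.85 − 3.03)/2 = 0.91 m; q_5 = 0.59 × 0.69 × 0.91 = 0.3705 m³/s
w_6 = (6.67 − 4.27)/2 = 1.2 m; q_6 = 0.42 × 0.38 × 1.2 = 0.1915 m³/s
Stations 1, 7 contribute zero (depth or velocity is 0).
Q = Σ qᵢ = 1.300 m³/s

1.30 m³/s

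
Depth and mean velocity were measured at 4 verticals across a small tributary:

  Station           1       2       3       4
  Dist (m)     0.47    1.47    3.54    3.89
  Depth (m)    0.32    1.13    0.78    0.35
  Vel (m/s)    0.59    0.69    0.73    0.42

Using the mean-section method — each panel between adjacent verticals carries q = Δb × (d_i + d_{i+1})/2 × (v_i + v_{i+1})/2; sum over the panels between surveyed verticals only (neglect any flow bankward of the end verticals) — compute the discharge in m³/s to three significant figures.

Panel 1-2: Δb = 1 m, d̄ = (0.32+1.13)/2 = 0.725, v̄ = (0.59+0.69)/2 = 0.64 → q = 1×0.725×0.64 = 0.4640 m³/s
Panel 2-3: Δb = 2.07 m, d̄ = (1.13+0.78)/2 = 0.955, v̄ = (0.69+0.73)/2 = 0.71 → q = 2.07×0.955×0.71 = 1.404 m³/s
Panel 3-4: Δb = 0.35 m, d̄ = (0.78+0.35)/2 = 0.565, v̄ = (0.73+0.42)/2 = 0.575 → q = 0.35×0.565×0.575 = 0.1137 m³/s
Q = Σ q = 1.981 m³/s

1.98 m³/s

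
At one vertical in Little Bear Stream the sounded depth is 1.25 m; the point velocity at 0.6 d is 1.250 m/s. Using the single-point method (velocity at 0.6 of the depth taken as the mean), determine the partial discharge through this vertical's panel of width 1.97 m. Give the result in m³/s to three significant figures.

v̄ = v₀.₆ = 1.250 m/s
q = v̄ × d × w = 1.250 × 1.25 × 1.97 = 3.078 m³/s

3.08 m³/s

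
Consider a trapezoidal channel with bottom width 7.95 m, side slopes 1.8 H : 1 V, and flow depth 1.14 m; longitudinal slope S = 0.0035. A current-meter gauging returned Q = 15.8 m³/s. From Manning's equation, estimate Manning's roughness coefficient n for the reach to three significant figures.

A = (b + z·y)·y = (7.95 + 1.8×1.14)×1.14 = 11.40 m²
P = b + 2y√(1+z²) = 7.95 + 2×1.14×√(1+1.8²) = 12.64 m
R = A/P = 11.40/12.64 = 0.9017 m
n = (1/Q)·A·R^(2/3)·S^(1/2) = (1/15.8) × 11.40 × 0.9334 × 0.05916 = 0.03985

0.0398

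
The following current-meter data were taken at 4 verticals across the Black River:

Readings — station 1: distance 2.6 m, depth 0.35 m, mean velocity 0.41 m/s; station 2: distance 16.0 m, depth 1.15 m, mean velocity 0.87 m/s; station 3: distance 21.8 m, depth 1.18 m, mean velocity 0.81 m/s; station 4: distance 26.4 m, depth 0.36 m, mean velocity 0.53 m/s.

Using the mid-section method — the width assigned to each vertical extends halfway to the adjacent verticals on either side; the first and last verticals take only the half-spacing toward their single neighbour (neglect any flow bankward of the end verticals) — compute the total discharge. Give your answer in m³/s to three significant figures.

16.0 m³/s

w_1 = (16.0 − 2.6)/2 = 6.7 m; q_1 = 0.41 × 0.35 × 6.7 = 0.9615 m³/s
w_2 = (21.8 − 2.6)/2 = 9.6 m; q_2 = 0.87 × 1.15 × 9.6 = 9.605 m³/s
w_3 = (26.4 − 16.0)/2 = 5.2 m; q_3 = 0.81 × 1.18 × 5.2 = 4.970 m³/s
w_4 = (26.4 − 21.8)/2 = 2.3 m; q_4 = 0.53 × 0.36 × 2.3 = 0.4388 m³/s
Q = Σ qᵢ = 15.98 m³/s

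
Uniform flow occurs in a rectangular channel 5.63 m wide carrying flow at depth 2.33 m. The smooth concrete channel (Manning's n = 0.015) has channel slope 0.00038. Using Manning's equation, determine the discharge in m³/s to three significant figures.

20.0 m³/s

A = b·y = 5.63 × 2.33 = 13.12 m²
P = b + 2y = 5.63 + 2×2.33 = 10.29 m
R = A/P = 13.12/10.29 = 1.275 m
Q = (1/n)·A·R^(2/3)·S^(1/2) = (1/0.015) × 13.12 × 1.275^(2/3) × 0.00038^(1/2) = 20.04 m³/s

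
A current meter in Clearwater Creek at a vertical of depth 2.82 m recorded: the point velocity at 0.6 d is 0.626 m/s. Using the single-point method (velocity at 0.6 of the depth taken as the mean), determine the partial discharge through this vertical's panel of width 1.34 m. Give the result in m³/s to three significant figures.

v̄ = v₀.₆ = 0.626 m/s
q = v̄ × d × w = 0.6260 × 2.82 × 1.34 = 2.366 m³/s

2.37 m³/s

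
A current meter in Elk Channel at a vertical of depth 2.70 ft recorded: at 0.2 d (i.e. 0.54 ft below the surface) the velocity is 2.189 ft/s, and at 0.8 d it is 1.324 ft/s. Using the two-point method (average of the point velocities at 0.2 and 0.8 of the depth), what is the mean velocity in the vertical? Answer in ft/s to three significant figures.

v̄ = (2.189 + 1.324) / 2 = 1.757 ft/s

1.76 ft/s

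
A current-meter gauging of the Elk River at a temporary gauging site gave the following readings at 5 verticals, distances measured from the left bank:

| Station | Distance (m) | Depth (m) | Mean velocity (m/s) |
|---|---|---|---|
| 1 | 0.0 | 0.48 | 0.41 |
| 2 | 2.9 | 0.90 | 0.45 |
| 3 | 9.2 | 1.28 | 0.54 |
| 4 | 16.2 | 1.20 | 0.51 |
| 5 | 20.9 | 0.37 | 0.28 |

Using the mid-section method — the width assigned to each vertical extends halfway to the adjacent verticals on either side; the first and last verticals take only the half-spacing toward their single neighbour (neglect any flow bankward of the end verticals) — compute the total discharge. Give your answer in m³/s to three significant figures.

w_1 = (2.9 − 0.0)/2 = 1.45 m; q_1 = 0.41 × 0.48 × 1.45 = 0.2854 m³/s
w_2 = (9.2 − 0.0)/2 = 4.6 m; q_2 = 0.45 × 0.90 × 4.6 = 1.863 m³/s
w_3 = (16.2 − 2.9)/2 = 6.65 m; q_3 = 0.54 × 1.28 × 6.65 = 4.596 m³/s
w_4 = (20.9 − 9.2)/2 = 5.85 m; q_4 = 0.51 × 1.20 × 5.85 = 3.580 m³/s
w_5 = (20.9 − 16.2)/2 = 2.35 m; q_5 = 0.28 × 0.37 × 2.35 = 0.2435 m³/s
Q = Σ qᵢ = 10.57 m³/s

10.6 m³/s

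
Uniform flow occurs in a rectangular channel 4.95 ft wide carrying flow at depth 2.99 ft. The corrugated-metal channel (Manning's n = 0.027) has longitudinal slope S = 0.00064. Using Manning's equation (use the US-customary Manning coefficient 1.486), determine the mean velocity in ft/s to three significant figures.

1.70 ft/s

A = b·y = 4.95 × 2.99 = 14.80 ft²
P = b + 2y = 4.95 + 2×2.99 = 10.93 ft
R = A/P = 14.80/10.93 = 1.354 ft
Q = (1.486/n)·A·R^(2/3)·S^(1/2) = (1.486/0.027) × 14.80 × 1.354^(2/3) × 0.00064^(1/2) = 25.22 ft³/s
V = Q/A = 25.22/14.80 = 1.704 ft/s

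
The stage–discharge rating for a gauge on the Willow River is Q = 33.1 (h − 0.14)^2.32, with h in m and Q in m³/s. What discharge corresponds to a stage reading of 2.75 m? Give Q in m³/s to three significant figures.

307 m³/s

Q = 33.1 × (2.75 − 0.14)^2.32 = 33.1 × 2.61^2.32 = 306.5 m³/s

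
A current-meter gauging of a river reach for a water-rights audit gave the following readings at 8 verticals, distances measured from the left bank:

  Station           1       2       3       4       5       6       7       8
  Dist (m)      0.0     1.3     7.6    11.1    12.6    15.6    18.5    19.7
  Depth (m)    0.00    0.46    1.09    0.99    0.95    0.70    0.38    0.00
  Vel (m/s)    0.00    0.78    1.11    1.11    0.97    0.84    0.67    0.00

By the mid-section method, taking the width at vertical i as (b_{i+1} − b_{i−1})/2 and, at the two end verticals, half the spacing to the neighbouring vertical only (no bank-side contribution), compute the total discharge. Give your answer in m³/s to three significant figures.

w_2 = (7.6 − 0.0)/2 = 3.8 m; q_2 = 0.78 × 0.46 × 3.8 = 1.363 m³/s
w_3 = (11.1 − 1.3)/2 = 4.9 m; q_3 = 1.11 × 1.09 × 4.9 = 5.929 m³/s
w_4 = (12.6 − 7.6)/2 = 2.5 m; q_4 = 1.11 × 0.99 × 2.5 = 2.747 m³/s
w_5 = (15.6 − 11.1)/2 = 2.25 m; q_5 = 0.97 × 0.95 × 2.25 = 2.073 m³/s
w_6 = (18.5 − 12.6)/2 = 2.95 m; q_6 = 0.84 × 0.70 × 2.95 = 1.735 m³/s
w_7 = (19.7 − 15.6)/2 = 2.05 m; q_7 = 0.67 × 0.38 × 2.05 = 0.5219 m³/s
Stations 1, 8 contribute zero (depth or velocity is 0).
Q = Σ qᵢ = 14.37 m³/s

14.4 m³/s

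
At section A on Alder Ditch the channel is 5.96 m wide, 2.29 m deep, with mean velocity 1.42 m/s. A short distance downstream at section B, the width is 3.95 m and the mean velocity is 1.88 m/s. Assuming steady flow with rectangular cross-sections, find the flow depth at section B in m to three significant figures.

2.61 m

Q = A₁V₁ = (5.96×2.29) × 1.42 = 19.38 m³/s
d₂ = Q/(b₂ V₂) = 19.38/(3.95×1.88) = 2.610 m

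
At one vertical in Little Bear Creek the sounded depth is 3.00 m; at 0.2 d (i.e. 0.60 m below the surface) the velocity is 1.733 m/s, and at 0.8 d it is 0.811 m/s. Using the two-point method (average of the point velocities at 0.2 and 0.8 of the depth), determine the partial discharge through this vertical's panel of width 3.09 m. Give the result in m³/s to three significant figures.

v̄ = (1.733 + 0.811) / 2 = 1.272 m/s
q = v̄ × d × w = 1.272 × 3.00 × 3.09 = 11.79 m³/s

11.8 m³/s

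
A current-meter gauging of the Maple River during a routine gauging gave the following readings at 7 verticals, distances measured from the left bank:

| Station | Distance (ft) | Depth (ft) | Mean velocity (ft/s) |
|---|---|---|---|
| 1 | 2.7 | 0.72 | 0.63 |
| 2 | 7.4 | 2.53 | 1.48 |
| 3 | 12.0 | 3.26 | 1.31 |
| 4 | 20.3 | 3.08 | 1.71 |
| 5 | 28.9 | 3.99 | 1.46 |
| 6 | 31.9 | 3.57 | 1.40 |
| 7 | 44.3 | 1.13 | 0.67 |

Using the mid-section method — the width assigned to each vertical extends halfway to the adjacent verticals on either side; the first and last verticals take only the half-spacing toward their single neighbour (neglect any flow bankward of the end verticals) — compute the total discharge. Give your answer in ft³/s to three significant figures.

w_1 = (7.4 − 2.7)/2 = 2.35 ft; q_1 = 0.63 × 0.72 × 2.35 = 1.066 ft³/s
w_2 = (12.0 − 2.7)/2 = 4.65 ft; q_2 = 1.48 × 2.53 × 4.65 = 17.41 ft³/s
w_3 = (20.3 − 7.4)/2 = 6.45 ft; q_3 = 1.31 × 3.26 × 6.45 = 27.55 ft³/s
w_4 = (28.9 − 12.0)/2 = 8.45 ft; q_4 = 1.71 × 3.08 × 8.45 = 44.50 ft³/s
w_5 = (31.9 − 20.3)/2 = 5.8 ft; q_5 = 1.46 × 3.99 × 5.8 = 33.79 ft³/s
w_6 = (44.3 − 28.9)/2 = 7.7 ft; q_6 = 1.40 × 3.57 × 7.7 = 38.48 ft³/s
w_7 = (44.3 − 31.9)/2 = 6.2 ft; q_7 = 0.67 × 1.13 × 6.2 = 4.694 ft³/s
Q = Σ qᵢ = 167.5 ft³/s

167 ft³/s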